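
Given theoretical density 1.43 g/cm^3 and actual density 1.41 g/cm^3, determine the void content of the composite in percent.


Void% = (rho_theo - rho_actual)/rho_theo * 100 = (1.43 - 1.41)/1.43 * 100 = 1.4%

1.4%


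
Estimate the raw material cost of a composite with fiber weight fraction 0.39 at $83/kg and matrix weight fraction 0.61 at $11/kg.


Cost = cost_f*Wf + cost_m*Wm = 83*0.39 + 11*0.61 = $39.08/kg

$39.08/kg


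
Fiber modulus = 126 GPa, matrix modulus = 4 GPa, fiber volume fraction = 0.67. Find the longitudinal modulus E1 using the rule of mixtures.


E1 = Ef*Vf + Em*(1-Vf) = 126*0.67 + 4*0.33 = 85.74 GPa

85.74 GPa


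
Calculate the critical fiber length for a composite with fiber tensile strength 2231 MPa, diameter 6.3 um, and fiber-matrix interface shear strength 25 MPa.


Lc = sigma_f * d / (2 * tau_i) = 2231 * 6.3 / (2 * 25) = 281.1 um

281.1 um


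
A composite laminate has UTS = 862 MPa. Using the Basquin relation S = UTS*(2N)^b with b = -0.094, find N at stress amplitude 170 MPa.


N = 0.5 * (S/UTS)^(1/b) = 0.5 * (170/862)^(1/-0.094) = 1.5834e+07 cycles

1.5834e+07 cycles


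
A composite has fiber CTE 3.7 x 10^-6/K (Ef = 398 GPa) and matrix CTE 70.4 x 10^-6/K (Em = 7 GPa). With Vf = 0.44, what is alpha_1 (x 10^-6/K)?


E1 = Ef*Vf + Em*(1-Vf) = 179.04
alpha_1 = (alpha_f*Ef*Vf + alpha_m*Em*(1-Vf))/E1 = 5.16 x 10^-6/K

5.16 x 10^-6/K


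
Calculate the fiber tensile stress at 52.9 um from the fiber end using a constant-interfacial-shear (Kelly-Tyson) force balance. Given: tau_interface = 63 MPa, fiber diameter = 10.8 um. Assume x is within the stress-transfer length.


Force balance: sigma_f * (pi*d^2/4) = tau * (pi*d) * x  ->  sigma_f = 4 * tau * x / d
sigma_f = 4 * 63 * 52.9 / 10.8 = 1234.3 MPa

1234.3 MPa


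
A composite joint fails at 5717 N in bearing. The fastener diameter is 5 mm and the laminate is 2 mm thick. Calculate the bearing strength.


sigma_br = F/(d*h) = 5717/(5*2) = 571.7 MPa

571.7 MPa


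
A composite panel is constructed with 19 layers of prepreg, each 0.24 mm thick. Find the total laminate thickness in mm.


h = n * t_ply = 19 * 0.24 = 4.56 mm

4.56 mm


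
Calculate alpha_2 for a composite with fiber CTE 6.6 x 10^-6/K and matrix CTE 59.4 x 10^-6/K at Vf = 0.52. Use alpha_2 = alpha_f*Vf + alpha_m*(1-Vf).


alpha_2 = alpha_f*Vf + alpha_m*(1-Vf) = 6.6*0.52 + 59.4*0.48 = 31.9 x 10^-6/K

31.9 x 10^-6/K


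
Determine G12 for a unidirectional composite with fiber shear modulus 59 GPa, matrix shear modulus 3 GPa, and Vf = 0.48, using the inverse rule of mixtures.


1/G12 = Vf/Gf + (1-Vf)/Gm = 0.48/59 + 0.52/3
G12 = 5.51 GPa

5.51 GPa


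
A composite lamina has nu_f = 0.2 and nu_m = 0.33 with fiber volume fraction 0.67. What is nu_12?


nu_12 = nu_f*Vf + nu_m*(1-Vf) = 0.2*0.67 + 0.33*0.33 = 0.2429

0.2429


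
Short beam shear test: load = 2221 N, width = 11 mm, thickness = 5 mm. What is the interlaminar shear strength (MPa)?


ILSS = 3F/(4bh) = 3*2221/(4*11*5) = 30.29 MPa

30.29 MPa


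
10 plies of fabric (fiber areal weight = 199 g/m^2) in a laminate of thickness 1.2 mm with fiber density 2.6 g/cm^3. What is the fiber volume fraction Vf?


Vf = n * FAW / (rho_f * h * 1000) = 10 * 199 / (2.6 * 1.2 * 1000) = 0.6378

0.6378


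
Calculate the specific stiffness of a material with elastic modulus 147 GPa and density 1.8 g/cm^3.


Specific stiffness = E/rho = 147/1.8 = 81.7 GPa/(g/cm^3)

81.7 GPa/(g/cm^3)


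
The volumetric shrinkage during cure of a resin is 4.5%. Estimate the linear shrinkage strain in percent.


Linear shrinkage ≈ vol_shrink/3 = 4.5/3 = 1.5%

1.5%


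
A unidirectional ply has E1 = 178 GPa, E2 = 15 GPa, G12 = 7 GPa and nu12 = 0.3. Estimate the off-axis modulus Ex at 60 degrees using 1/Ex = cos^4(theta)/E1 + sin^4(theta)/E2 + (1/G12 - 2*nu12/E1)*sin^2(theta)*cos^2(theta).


cos^4(60) = 0.0625, sin^4(60) = 0.5625, sin^2(60)*cos^2(60) = 0.1875
1/G12 - 2*nu12/E1 = 1/7 - 2*0.3/178 = 0.139486 GPa^-1
1/Ex = 0.0625/178 + 0.5625/15 + 0.139486*0.1875 = 0.0640048 GPa^-1
Ex = 15.62 GPa

15.62 GPa


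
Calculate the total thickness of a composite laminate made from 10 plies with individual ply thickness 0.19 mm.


h = n * t_ply = 10 * 0.19 = 1.9 mm

1.9 mm


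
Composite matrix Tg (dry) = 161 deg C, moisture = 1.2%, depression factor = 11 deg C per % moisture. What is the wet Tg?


Tg_wet = Tg_dry - k*moisture = 161 - 11*1.2 = 147.8 deg C

147.8 deg C


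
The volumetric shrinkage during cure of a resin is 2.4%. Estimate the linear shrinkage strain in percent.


Linear shrinkage ≈ vol_shrink/3 = 2.4/3 = 0.8%

0.8%


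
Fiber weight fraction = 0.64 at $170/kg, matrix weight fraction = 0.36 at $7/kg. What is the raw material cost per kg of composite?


Cost = cost_f*Wf + cost_m*Wm = 170*0.64 + 7*0.36 = $111.32/kg

$111.32/kg


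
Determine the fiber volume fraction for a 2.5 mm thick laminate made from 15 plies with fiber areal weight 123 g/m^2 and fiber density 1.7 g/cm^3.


Vf = n * FAW / (rho_f * h * 1000) = 15 * 123 / (1.7 * 2.5 * 1000) = 0.4341

0.4341


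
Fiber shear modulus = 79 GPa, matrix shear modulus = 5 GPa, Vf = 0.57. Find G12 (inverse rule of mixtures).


1/G12 = Vf/Gf + (1-Vf)/Gm = 0.57/79 + 0.43/5
G12 = 10.73 GPa

10.73 GPa


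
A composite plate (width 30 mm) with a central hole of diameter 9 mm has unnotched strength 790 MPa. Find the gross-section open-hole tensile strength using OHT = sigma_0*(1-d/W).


OHT = sigma_0*(1-d/W) = 790*(1-9/30) = 553.0 MPa

553.0 MPa


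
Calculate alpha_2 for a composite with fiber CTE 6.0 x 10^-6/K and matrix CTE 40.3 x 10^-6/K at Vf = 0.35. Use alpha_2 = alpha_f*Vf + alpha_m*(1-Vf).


alpha_2 = alpha_f*Vf + alpha_m*(1-Vf) = 6.0*0.35 + 40.3*0.65 = 28.3 x 10^-6/K

28.3 x 10^-6/K


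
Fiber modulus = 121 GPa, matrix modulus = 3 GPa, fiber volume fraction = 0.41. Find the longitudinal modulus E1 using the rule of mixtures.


E1 = Ef*Vf + Em*(1-Vf) = 121*0.41 + 3*0.59 = 51.38 GPa

51.38 GPa


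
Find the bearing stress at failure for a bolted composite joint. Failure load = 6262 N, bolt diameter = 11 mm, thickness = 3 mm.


sigma_br = F/(d*h) = 6262/(11*3) = 189.8 MPa

189.8 MPa


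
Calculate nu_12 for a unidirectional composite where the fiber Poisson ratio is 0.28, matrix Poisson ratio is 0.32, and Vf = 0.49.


nu_12 = nu_f*Vf + nu_m*(1-Vf) = 0.28*0.49 + 0.32*0.51 = 0.3004

0.3004


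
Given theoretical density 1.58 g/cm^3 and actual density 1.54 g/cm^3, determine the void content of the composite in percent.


Void% = (rho_theo - rho_actual)/rho_theo * 100 = (1.58 - 1.54)/1.58 * 100 = 2.53%

2.53%


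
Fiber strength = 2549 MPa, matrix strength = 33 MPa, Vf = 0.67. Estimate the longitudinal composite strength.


sigma_1 = sigma_f*Vf + sigma_m*(1-Vf) = 2549*0.67 + 33*0.33 = 1718.7 MPa

1718.7 MPa


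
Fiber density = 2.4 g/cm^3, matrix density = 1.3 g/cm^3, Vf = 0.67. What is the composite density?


rho_c = rho_f*Vf + rho_m*(1-Vf) = 2.4*0.67 + 1.3*0.33 = 2.037 g/cm^3

2.037 g/cm^3


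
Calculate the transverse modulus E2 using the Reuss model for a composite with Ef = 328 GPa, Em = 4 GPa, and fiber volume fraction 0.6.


1/E2 = Vf/Ef + (1-Vf)/Em = 0.6/328 + 0.4/4
E2 = 9.82 GPa

9.82 GPa


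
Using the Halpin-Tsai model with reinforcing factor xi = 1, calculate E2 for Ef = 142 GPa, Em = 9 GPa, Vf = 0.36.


eta = (Ef/Em - 1)/(Ef/Em + xi) = (15.7778 - 1)/(15.7778 + 1) = 0.8808
E2 = Em*(1+xi*eta*Vf)/(1-eta*Vf) = 17.36 GPa

17.36 GPa


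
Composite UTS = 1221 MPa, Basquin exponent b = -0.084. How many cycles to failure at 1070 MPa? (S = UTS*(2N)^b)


N = 0.5 * (S/UTS)^(1/b) = 0.5 * (1070/1221)^(1/-0.084) = 2.4071 cycles

2.4071 cycles


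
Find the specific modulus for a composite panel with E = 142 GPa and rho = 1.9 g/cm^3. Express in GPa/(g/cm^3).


Specific stiffness = E/rho = 142/1.9 = 74.7 GPa/(g/cm^3)

74.7 GPa/(g/cm^3)


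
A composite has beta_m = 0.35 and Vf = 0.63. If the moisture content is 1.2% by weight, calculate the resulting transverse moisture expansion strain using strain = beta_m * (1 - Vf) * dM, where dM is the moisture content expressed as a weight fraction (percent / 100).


dM = 1.2/100 = 0.012
strain = beta_m * (1-Vf) * dM = 0.35 * 0.37 * 0.012 = 0.001554

0.001554


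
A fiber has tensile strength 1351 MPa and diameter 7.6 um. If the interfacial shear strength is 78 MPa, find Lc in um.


Lc = sigma_f * d / (2 * tau_i) = 1351 * 7.6 / (2 * 78) = 65.8 um

65.8 um


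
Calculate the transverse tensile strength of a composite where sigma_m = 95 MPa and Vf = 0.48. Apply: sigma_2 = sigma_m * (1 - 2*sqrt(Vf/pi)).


factor = 1 - 2*sqrt(0.48/pi) = 0.2182
sigma_2 = 95 * 0.2182 = 20.73 MPa

20.73 MPa


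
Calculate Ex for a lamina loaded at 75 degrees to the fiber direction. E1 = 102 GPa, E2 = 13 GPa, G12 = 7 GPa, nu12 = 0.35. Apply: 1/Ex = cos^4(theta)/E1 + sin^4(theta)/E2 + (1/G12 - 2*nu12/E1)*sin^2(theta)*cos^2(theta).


cos^4(75) = 0.004487, sin^4(75) = 0.870513, sin^2(75)*cos^2(75) = 0.0625
1/G12 - 2*nu12/E1 = 1/7 - 2*0.35/102 = 0.135994 GPa^-1
1/Ex = 0.004487/102 + 0.870513/13 + 0.135994*0.0625 = 0.0755062 GPa^-1
Ex = 13.24 GPa

13.24 GPa


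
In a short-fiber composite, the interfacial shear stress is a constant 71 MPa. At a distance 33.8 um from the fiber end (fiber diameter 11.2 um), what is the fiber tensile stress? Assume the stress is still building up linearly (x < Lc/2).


Force balance: sigma_f * (pi*d^2/4) = tau * (pi*d) * x  ->  sigma_f = 4 * tau * x / d
sigma_f = 4 * 71 * 33.8 / 11.2 = 857.1 MPa

857.1 MPa


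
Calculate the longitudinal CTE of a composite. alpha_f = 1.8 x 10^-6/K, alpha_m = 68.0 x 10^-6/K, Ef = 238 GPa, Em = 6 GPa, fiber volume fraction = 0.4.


E1 = Ef*Vf + Em*(1-Vf) = 98.8
alpha_1 = (alpha_f*Ef*Vf + alpha_m*Em*(1-Vf))/E1 = 4.21 x 10^-6/K

4.21 x 10^-6/K


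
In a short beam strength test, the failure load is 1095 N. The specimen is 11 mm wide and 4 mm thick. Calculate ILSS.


ILSS = 3F/(4bh) = 3*1095/(4*11*4) = 18.66 MPa

18.66 MPa


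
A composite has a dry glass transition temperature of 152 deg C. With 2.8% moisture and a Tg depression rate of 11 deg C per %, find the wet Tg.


Tg_wet = Tg_dry - k*moisture = 152 - 11*2.8 = 121.2 deg C

121.2 deg C


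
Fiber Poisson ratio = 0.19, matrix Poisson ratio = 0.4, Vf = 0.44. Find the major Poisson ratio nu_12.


nu_12 = nu_f*Vf + nu_m*(1-Vf) = 0.19*0.44 + 0.4*0.56 = 0.3076

0.3076


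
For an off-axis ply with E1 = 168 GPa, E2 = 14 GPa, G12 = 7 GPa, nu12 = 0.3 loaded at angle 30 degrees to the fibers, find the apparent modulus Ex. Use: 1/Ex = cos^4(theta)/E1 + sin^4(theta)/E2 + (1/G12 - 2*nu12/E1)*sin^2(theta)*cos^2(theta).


cos^4(30) = 0.5625, sin^4(30) = 0.0625, sin^2(30)*cos^2(30) = 0.1875
1/G12 - 2*nu12/E1 = 1/7 - 2*0.3/168 = 0.139286 GPa^-1
1/Ex = 0.5625/168 + 0.0625/14 + 0.139286*0.1875 = 0.0339286 GPa^-1
Ex = 29.47 GPa

29.47 GPa


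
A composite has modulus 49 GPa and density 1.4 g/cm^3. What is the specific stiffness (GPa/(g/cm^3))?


Specific stiffness = E/rho = 49/1.4 = 35.0 GPa/(g/cm^3)

35.0 GPa/(g/cm^3)


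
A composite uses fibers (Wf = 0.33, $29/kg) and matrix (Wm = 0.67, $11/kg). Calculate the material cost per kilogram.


Cost = cost_f*Wf + cost_m*Wm = 29*0.33 + 11*0.67 = $16.94/kg

$16.94/kg


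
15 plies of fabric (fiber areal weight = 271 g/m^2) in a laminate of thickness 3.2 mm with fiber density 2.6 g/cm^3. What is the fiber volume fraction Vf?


Vf = n * FAW / (rho_f * h * 1000) = 15 * 271 / (2.6 * 3.2 * 1000) = 0.4886

0.4886


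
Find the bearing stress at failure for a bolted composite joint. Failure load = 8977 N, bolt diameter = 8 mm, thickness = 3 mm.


sigma_br = F/(d*h) = 8977/(8*3) = 374.0 MPa

374.0 MPa


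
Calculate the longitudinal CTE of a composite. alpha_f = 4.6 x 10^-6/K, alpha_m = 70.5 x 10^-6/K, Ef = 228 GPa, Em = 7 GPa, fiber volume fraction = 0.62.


E1 = Ef*Vf + Em*(1-Vf) = 144.02
alpha_1 = (alpha_f*Ef*Vf + alpha_m*Em*(1-Vf))/E1 = 5.82 x 10^-6/K

5.82 x 10^-6/K


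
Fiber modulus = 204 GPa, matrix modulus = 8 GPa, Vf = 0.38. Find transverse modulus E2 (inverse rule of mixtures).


1/E2 = Vf/Ef + (1-Vf)/Em = 0.38/204 + 0.62/8
E2 = 12.6 GPa

12.6 GPa


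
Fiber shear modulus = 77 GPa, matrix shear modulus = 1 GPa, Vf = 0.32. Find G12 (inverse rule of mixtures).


1/G12 = Vf/Gf + (1-Vf)/Gm = 0.32/77 + 0.68/1
G12 = 1.46 GPa

1.46 GPa


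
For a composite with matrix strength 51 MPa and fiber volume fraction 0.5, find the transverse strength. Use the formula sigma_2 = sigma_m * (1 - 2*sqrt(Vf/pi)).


factor = 1 - 2*sqrt(0.5/pi) = 0.2021
sigma_2 = 51 * 0.2021 = 10.31 MPa

10.31 MPa


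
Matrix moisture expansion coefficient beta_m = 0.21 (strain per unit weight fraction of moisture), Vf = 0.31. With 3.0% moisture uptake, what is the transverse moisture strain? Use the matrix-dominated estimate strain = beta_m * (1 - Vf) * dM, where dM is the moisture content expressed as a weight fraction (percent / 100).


dM = 3.0/100 = 0.03
strain = beta_m * (1-Vf) * dM = 0.21 * 0.69 * 0.03 = 0.004347

0.004347


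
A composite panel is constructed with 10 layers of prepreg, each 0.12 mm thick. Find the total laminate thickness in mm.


h = n * t_ply = 10 * 0.12 = 1.2 mm

1.2 mm


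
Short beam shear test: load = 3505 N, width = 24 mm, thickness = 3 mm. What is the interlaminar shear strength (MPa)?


ILSS = 3F/(4bh) = 3*3505/(4*24*3) = 36.51 MPa

36.51 MPa


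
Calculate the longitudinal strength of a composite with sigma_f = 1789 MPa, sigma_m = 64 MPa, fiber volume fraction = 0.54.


sigma_1 = sigma_f*Vf + sigma_m*(1-Vf) = 1789*0.54 + 64*0.46 = 995.5 MPa

995.5 MPa


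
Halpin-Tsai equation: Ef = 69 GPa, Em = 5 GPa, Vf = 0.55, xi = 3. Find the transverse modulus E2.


eta = (Ef/Em - 1)/(Ef/Em + xi) = (13.8 - 1)/(13.8 + 3) = 0.7619
E2 = Em*(1+xi*eta*Vf)/(1-eta*Vf) = 19.43 GPa

19.43 GPa


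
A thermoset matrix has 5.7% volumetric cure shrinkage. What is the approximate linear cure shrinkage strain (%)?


Linear shrinkage ≈ vol_shrink/3 = 5.7/3 = 1.9%

1.9%


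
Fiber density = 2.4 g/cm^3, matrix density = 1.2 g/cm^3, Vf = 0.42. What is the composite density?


rho_c = rho_f*Vf + rho_m*(1-Vf) = 2.4*0.42 + 1.2*0.58 = 1.704 g/cm^3

1.704 g/cm^3


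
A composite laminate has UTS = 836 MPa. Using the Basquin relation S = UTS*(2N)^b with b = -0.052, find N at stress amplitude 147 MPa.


N = 0.5 * (S/UTS)^(1/b) = 0.5 * (147/836)^(1/-0.052) = 1.6446e+14 cycles

1.6446e+14 cycles


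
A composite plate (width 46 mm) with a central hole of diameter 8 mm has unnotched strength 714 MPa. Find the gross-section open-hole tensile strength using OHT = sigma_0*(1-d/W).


OHT = sigma_0*(1-d/W) = 714*(1-8/46) = 589.8 MPa

589.8 MPa


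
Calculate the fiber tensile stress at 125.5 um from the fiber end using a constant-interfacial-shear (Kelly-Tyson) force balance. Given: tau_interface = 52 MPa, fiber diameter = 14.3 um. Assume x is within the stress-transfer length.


Force balance: sigma_f * (pi*d^2/4) = tau * (pi*d) * x  ->  sigma_f = 4 * tau * x / d
sigma_f = 4 * 52 * 125.5 / 14.3 = 1825.5 MPa

1825.5 MPa


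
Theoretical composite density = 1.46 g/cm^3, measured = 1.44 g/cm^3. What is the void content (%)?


Void% = (rho_theo - rho_actual)/rho_theo * 100 = (1.46 - 1.44)/1.46 * 100 = 1.37%

1.37%


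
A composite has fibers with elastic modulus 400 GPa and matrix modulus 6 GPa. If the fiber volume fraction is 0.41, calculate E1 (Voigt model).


E1 = Ef*Vf + Em*(1-Vf) = 400*0.41 + 6*0.59 = 167.54 GPa

167.54 GPa


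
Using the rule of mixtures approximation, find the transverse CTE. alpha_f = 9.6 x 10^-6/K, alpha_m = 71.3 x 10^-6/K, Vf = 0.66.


alpha_2 = alpha_f*Vf + alpha_m*(1-Vf) = 9.6*0.66 + 71.3*0.34 = 30.6 x 10^-6/K

30.6 x 10^-6/K


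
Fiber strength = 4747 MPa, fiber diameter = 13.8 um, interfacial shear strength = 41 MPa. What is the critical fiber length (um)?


Lc = sigma_f * d / (2 * tau_i) = 4747 * 13.8 / (2 * 41) = 798.9 um

798.9 um


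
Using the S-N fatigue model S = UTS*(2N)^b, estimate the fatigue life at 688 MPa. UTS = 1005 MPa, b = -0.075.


N = 0.5 * (S/UTS)^(1/b) = 0.5 * (688/1005)^(1/-0.075) = 78.2237 cycles

78.2237 cycles


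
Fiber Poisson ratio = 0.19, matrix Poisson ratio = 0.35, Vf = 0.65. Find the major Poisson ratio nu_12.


nu_12 = nu_f*Vf + nu_m*(1-Vf) = 0.19*0.65 + 0.35*0.35 = 0.246

0.246


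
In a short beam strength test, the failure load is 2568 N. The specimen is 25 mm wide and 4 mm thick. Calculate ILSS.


ILSS = 3F/(4bh) = 3*2568/(4*25*4) = 19.26 MPa

19.26 MPa


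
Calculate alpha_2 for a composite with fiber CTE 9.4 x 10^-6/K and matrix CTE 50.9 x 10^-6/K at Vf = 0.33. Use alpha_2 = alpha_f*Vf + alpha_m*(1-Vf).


alpha_2 = alpha_f*Vf + alpha_m*(1-Vf) = 9.4*0.33 + 50.9*0.67 = 37.2 x 10^-6/K

37.2 x 10^-6/K


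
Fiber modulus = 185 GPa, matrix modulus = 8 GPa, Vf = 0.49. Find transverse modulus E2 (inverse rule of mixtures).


1/E2 = Vf/Ef + (1-Vf)/Em = 0.49/185 + 0.51/8
E2 = 15.06 GPa

15.06 GPa


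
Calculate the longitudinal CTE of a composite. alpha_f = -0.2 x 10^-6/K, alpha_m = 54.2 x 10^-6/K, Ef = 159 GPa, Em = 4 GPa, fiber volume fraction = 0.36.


E1 = Ef*Vf + Em*(1-Vf) = 59.8
alpha_1 = (alpha_f*Ef*Vf + alpha_m*Em*(1-Vf))/E1 = 2.13 x 10^-6/K

2.13 x 10^-6/K


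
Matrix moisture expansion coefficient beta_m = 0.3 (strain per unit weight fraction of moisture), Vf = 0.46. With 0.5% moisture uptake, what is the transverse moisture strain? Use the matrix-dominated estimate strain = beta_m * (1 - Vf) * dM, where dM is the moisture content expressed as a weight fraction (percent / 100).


dM = 0.5/100 = 0.005
strain = beta_m * (1-Vf) * dM = 0.3 * 0.54 * 0.005 = 0.00081

0.00081


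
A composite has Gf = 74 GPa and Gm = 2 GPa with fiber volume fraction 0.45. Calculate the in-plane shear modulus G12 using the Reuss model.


1/G12 = Vf/Gf + (1-Vf)/Gm = 0.45/74 + 0.55/2
G12 = 3.56 GPa

3.56 GPa


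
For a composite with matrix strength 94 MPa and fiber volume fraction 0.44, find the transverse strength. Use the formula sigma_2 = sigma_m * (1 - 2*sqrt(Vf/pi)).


factor = 1 - 2*sqrt(0.44/pi) = 0.2515
sigma_2 = 94 * 0.2515 = 23.64 MPa

23.64 MPa


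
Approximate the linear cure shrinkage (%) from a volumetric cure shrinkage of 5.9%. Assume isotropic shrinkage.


Linear shrinkage ≈ vol_shrink/3 = 5.9/3 = 1.967%

1.967%


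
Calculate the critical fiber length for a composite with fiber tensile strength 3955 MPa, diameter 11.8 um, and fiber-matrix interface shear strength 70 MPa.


Lc = sigma_f * d / (2 * tau_i) = 3955 * 11.8 / (2 * 70) = 333.4 um

333.4 um


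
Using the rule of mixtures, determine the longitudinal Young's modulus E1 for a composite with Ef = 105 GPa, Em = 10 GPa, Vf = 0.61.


E1 = Ef*Vf + Em*(1-Vf) = 105*0.61 + 10*0.39 = 67.95 GPa

67.95 GPa


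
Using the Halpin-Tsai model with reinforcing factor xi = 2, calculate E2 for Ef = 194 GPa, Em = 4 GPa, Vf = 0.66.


eta = (Ef/Em - 1)/(Ef/Em + xi) = (48.5 - 1)/(48.5 + 2) = 0.9406
E2 = Em*(1+xi*eta*Vf)/(1-eta*Vf) = 23.64 GPa

23.64 GPa


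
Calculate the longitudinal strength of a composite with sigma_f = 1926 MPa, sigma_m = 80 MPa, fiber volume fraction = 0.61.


sigma_1 = sigma_f*Vf + sigma_m*(1-Vf) = 1926*0.61 + 80*0.39 = 1206.1 MPa

1206.1 MPa


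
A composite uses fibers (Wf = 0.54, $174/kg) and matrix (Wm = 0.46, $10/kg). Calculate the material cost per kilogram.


Cost = cost_f*Wf + cost_m*Wm = 174*0.54 + 10*0.46 = $98.56/kg

$98.56/kg


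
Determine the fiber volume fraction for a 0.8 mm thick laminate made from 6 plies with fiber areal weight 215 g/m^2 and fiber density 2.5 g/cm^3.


Vf = n * FAW / (rho_f * h * 1000) = 6 * 215 / (2.5 * 0.8 * 1000) = 0.645

0.645


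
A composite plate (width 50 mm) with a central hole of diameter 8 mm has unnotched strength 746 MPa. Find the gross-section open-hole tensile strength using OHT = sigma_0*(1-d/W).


OHT = sigma_0*(1-d/W) = 746*(1-8/50) = 626.6 MPa

626.6 MPa


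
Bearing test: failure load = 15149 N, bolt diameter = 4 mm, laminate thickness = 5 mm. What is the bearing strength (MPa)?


sigma_br = F/(d*h) = 15149/(4*5) = 757.5 MPa

757.5 MPa


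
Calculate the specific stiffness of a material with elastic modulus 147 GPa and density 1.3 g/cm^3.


Specific stiffness = E/rho = 147/1.3 = 113.1 GPa/(g/cm^3)

113.1 GPa/(g/cm^3)


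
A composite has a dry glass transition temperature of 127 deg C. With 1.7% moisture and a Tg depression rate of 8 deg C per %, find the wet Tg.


Tg_wet = Tg_dry - k*moisture = 127 - 8*1.7 = 113.4 deg C

113.4 deg C


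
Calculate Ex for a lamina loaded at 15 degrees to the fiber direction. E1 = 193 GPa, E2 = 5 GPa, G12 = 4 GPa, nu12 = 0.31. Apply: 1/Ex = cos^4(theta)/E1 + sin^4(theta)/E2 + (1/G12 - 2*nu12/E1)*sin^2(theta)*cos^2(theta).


cos^4(15) = 0.870513, sin^4(15) = 0.004487, sin^2(15)*cos^2(15) = 0.0625
1/G12 - 2*nu12/E1 = 1/4 - 2*0.31/193 = 0.246788 GPa^-1
1/Ex = 0.870513/193 + 0.004487/5 + 0.246788*0.0625 = 0.0208321 GPa^-1
Ex = 48.0 GPa

48.0 GPa


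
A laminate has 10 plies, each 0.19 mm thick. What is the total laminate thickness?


h = n * t_ply = 10 * 0.19 = 1.9 mm

1.9 mm


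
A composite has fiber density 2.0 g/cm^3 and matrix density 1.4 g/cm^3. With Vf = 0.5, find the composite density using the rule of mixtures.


rho_c = rho_f*Vf + rho_m*(1-Vf) = 2.0*0.5 + 1.4*0.5 = 1.7 g/cm^3

1.7 g/cm^3


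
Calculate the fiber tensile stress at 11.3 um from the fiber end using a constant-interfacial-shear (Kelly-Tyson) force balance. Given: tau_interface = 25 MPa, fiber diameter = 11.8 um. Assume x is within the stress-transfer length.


Force balance: sigma_f * (pi*d^2/4) = tau * (pi*d) * x  ->  sigma_f = 4 * tau * x / d
sigma_f = 4 * 25 * 11.3 / 11.8 = 95.8 MPa

95.8 MPa


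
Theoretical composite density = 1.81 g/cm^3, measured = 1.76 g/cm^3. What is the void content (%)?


Void% = (rho_theo - rho_actual)/rho_theo * 100 = (1.81 - 1.76)/1.81 * 100 = 2.76%

2.76%


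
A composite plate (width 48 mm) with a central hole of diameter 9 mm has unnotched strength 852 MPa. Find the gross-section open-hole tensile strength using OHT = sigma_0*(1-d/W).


OHT = sigma_0*(1-d/W) = 852*(1-9/48) = 692.3 MPa

692.3 MPa


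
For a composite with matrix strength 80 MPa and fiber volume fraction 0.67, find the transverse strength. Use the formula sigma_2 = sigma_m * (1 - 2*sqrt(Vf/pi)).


factor = 1 - 2*sqrt(0.67/pi) = 0.0764
sigma_2 = 80 * 0.0764 = 6.11 MPa

6.11 MPa


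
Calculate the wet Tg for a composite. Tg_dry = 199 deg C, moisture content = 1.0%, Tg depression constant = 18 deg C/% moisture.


Tg_wet = Tg_dry - k*moisture = 199 - 18*1.0 = 181.0 deg C

181.0 deg C


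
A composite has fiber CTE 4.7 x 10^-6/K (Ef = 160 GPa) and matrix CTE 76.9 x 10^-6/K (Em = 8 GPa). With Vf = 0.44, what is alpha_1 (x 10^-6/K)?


E1 = Ef*Vf + Em*(1-Vf) = 74.88
alpha_1 = (alpha_f*Ef*Vf + alpha_m*Em*(1-Vf))/E1 = 9.02 x 10^-6/K

9.02 x 10^-6/K


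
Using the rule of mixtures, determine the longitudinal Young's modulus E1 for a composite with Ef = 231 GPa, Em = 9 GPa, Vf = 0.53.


E1 = Ef*Vf + Em*(1-Vf) = 231*0.53 + 9*0.47 = 126.66 GPa

126.66 GPa


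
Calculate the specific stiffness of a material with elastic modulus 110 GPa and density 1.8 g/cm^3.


Specific stiffness = E/rho = 110/1.8 = 61.1 GPa/(g/cm^3)

61.1 GPa/(g/cm^3)


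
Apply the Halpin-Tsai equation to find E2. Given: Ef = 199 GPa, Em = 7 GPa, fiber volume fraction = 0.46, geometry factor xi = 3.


eta = (Ef/Em - 1)/(Ef/Em + xi) = (28.4286 - 1)/(28.4286 + 3) = 0.8727
E2 = Em*(1+xi*eta*Vf)/(1-eta*Vf) = 25.78 GPa

25.78 GPa


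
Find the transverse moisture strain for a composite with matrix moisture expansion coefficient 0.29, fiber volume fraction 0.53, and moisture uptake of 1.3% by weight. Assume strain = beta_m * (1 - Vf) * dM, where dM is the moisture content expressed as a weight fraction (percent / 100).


dM = 1.3/100 = 0.013
strain = beta_m * (1-Vf) * dM = 0.29 * 0.47 * 0.013 = 0.0017719

0.0017719


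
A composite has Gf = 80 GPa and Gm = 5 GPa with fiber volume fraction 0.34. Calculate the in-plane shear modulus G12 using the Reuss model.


1/G12 = Vf/Gf + (1-Vf)/Gm = 0.34/80 + 0.66/5
G12 = 7.34 GPa

7.34 GPa


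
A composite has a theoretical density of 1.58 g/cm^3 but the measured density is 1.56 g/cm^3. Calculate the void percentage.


Void% = (rho_theo - rho_actual)/rho_theo * 100 = (1.58 - 1.56)/1.58 * 100 = 1.27%

1.27%


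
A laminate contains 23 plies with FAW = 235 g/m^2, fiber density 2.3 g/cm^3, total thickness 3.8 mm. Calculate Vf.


Vf = n * FAW / (rho_f * h * 1000) = 23 * 235 / (2.3 * 3.8 * 1000) = 0.6184

0.6184


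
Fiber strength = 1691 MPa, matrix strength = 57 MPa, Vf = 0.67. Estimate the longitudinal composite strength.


sigma_1 = sigma_f*Vf + sigma_m*(1-Vf) = 1691*0.67 + 57*0.33 = 1151.8 MPa

1151.8 MPa


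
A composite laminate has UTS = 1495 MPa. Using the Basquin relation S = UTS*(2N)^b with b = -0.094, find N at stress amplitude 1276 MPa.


N = 0.5 * (S/UTS)^(1/b) = 0.5 * (1276/1495)^(1/-0.094) = 2.6964 cycles

2.6964 cycles


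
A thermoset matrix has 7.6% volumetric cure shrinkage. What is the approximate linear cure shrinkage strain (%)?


Linear shrinkage ≈ vol_shrink/3 = 7.6/3 = 2.533%

2.533%


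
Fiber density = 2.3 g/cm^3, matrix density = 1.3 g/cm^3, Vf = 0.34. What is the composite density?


rho_c = rho_f*Vf + rho_m*(1-Vf) = 2.3*0.34 + 1.3*0.66 = 1.64 g/cm^3

1.64 g/cm^3


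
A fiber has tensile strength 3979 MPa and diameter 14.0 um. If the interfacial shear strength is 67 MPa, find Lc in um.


Lc = sigma_f * d / (2 * tau_i) = 3979 * 14.0 / (2 * 67) = 415.7 um

415.7 um


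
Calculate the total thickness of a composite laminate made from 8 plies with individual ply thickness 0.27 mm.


h = n * t_ply = 8 * 0.27 = 2.16 mm

2.16 mm


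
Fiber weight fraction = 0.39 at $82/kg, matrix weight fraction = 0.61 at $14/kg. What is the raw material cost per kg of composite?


Cost = cost_f*Wf + cost_m*Wm = 82*0.39 + 14*0.61 = $40.52/kg

$40.52/kg


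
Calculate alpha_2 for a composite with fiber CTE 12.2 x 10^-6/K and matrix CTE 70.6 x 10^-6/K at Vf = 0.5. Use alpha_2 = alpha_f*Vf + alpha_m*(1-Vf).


alpha_2 = alpha_f*Vf + alpha_m*(1-Vf) = 12.2*0.5 + 70.6*0.5 = 41.4 x 10^-6/K

41.4 x 10^-6/K


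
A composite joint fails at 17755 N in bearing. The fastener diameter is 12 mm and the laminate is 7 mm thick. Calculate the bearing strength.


sigma_br = F/(d*h) = 17755/(12*7) = 211.4 MPa

211.4 MPa


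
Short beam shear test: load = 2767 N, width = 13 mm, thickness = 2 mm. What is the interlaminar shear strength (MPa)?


ILSS = 3F/(4bh) = 3*2767/(4*13*2) = 79.82 MPa

79.82 MPa


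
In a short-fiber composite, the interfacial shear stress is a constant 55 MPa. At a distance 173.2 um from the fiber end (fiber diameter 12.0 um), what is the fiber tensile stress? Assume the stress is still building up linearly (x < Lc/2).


Force balance: sigma_f * (pi*d^2/4) = tau * (pi*d) * x  ->  sigma_f = 4 * tau * x / d
sigma_f = 4 * 55 * 173.2 / 12.0 = 3175.3 MPa

3175.3 MPa


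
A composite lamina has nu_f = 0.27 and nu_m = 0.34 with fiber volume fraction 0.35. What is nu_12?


nu_12 = nu_f*Vf + nu_m*(1-Vf) = 0.27*0.35 + 0.34*0.65 = 0.3155

0.3155


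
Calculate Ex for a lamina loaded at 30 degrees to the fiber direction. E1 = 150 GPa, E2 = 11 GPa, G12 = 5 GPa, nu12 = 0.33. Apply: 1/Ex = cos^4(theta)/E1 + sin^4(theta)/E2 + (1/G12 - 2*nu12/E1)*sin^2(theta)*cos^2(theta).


cos^4(30) = 0.5625, sin^4(30) = 0.0625, sin^2(30)*cos^2(30) = 0.1875
1/G12 - 2*nu12/E1 = 1/5 - 2*0.33/150 = 0.1956 GPa^-1
1/Ex = 0.5625/150 + 0.0625/11 + 0.1956*0.1875 = 0.0461068 GPa^-1
Ex = 21.69 GPa

21.69 GPa


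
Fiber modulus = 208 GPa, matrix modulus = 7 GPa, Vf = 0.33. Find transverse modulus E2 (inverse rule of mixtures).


1/E2 = Vf/Ef + (1-Vf)/Em = 0.33/208 + 0.67/7
E2 = 10.28 GPa

10.28 GPa


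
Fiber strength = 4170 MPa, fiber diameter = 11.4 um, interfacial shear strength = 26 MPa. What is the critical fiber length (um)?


Lc = sigma_f * d / (2 * tau_i) = 4170 * 11.4 / (2 * 26) = 914.2 um

914.2 um


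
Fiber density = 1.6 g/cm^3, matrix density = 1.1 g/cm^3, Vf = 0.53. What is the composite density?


rho_c = rho_f*Vf + rho_m*(1-Vf) = 1.6*0.53 + 1.1*0.47 = 1.365 g/cm^3

1.365 g/cm^3


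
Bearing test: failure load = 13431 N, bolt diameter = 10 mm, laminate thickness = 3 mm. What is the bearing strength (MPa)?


sigma_br = F/(d*h) = 13431/(10*3) = 447.7 MPa

447.7 MPa


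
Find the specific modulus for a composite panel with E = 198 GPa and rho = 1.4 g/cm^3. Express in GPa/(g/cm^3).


Specific stiffness = E/rho = 198/1.4 = 141.4 GPa/(g/cm^3)

141.4 GPa/(g/cm^3)


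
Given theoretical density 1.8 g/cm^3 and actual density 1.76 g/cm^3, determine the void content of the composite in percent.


Void% = (rho_theo - rho_actual)/rho_theo * 100 = (1.8 - 1.76)/1.8 * 100 = 2.22%

2.22%


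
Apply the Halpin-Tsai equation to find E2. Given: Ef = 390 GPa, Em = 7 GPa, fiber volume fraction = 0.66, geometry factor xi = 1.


eta = (Ef/Em - 1)/(Ef/Em + xi) = (55.7143 - 1)/(55.7143 + 1) = 0.9647
E2 = Em*(1+xi*eta*Vf)/(1-eta*Vf) = 31.54 GPa

31.54 GPa


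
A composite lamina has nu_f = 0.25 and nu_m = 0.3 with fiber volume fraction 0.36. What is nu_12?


nu_12 = nu_f*Vf + nu_m*(1-Vf) = 0.25*0.36 + 0.3*0.64 = 0.282

0.282


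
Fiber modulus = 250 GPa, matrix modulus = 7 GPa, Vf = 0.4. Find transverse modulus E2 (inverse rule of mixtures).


1/E2 = Vf/Ef + (1-Vf)/Em = 0.4/250 + 0.6/7
E2 = 11.45 GPa

11.45 GPa


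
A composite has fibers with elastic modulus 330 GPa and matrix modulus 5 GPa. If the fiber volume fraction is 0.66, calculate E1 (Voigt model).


E1 = Ef*Vf + Em*(1-Vf) = 330*0.66 + 5*0.34 = 219.5 GPa

219.5 GPa


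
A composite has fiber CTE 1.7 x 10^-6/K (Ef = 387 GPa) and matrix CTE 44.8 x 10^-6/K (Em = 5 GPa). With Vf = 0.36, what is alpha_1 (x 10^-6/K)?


E1 = Ef*Vf + Em*(1-Vf) = 142.52
alpha_1 = (alpha_f*Ef*Vf + alpha_m*Em*(1-Vf))/E1 = 2.67 x 10^-6/K

2.67 x 10^-6/K


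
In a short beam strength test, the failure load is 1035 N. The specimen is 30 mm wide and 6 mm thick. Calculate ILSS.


ILSS = 3F/(4bh) = 3*1035/(4*30*6) = 4.31 MPa

4.31 MPa


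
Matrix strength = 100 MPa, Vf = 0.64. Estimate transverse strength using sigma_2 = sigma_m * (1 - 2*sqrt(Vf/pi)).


factor = 1 - 2*sqrt(0.64/pi) = 0.0973
sigma_2 = 100 * 0.0973 = 9.73 MPa

9.73 MPa


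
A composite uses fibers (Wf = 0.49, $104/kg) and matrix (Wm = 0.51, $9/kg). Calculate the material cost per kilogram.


Cost = cost_f*Wf + cost_m*Wm = 104*0.49 + 9*0.51 = $55.55/kg

$55.55/kg


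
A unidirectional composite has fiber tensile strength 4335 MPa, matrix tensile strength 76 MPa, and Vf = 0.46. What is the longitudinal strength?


sigma_1 = sigma_f*Vf + sigma_m*(1-Vf) = 4335*0.46 + 76*0.54 = 2035.1 MPa

2035.1 MPa


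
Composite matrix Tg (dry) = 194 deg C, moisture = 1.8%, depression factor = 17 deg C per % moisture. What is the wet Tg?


Tg_wet = Tg_dry - k*moisture = 194 - 17*1.8 = 163.4 deg C

163.4 deg C


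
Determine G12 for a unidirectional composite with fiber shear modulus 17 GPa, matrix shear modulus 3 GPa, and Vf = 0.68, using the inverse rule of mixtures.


1/G12 = Vf/Gf + (1-Vf)/Gm = 0.68/17 + 0.32/3
G12 = 6.82 GPa

6.82 GPa


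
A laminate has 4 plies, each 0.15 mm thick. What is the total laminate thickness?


h = n * t_ply = 4 * 0.15 = 0.6 mm

0.6 mm


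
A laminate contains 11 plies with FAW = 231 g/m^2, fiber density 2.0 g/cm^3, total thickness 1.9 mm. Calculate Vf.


Vf = n * FAW / (rho_f * h * 1000) = 11 * 231 / (2.0 * 1.9 * 1000) = 0.6687

0.6687


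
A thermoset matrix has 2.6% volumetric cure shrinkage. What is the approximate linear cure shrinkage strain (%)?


Linear shrinkage ≈ vol_shrink/3 = 2.6/3 = 0.867%

0.867%


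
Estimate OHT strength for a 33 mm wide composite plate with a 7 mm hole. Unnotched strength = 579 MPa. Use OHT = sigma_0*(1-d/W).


OHT = sigma_0*(1-d/W) = 579*(1-7/33) = 456.2 MPa

456.2 MPa


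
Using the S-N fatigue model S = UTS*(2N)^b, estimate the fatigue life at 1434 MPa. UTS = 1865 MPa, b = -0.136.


N = 0.5 * (S/UTS)^(1/b) = 0.5 * (1434/1865)^(1/-0.136) = 3.4527 cycles

3.4527 cycles


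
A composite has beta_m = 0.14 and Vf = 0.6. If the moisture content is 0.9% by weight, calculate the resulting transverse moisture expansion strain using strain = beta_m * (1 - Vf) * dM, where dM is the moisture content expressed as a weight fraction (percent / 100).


dM = 0.9/100 = 0.009
strain = beta_m * (1-Vf) * dM = 0.14 * 0.4 * 0.009 = 0.000504

0.000504


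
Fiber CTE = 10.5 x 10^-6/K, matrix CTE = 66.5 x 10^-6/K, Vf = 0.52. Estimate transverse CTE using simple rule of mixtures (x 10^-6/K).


alpha_2 = alpha_f*Vf + alpha_m*(1-Vf) = 10.5*0.52 + 66.5*0.48 = 37.4 x 10^-6/K

37.4 x 10^-6/K


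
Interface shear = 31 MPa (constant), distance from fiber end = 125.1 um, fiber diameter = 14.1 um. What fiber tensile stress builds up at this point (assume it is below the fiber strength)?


Force balance: sigma_f * (pi*d^2/4) = tau * (pi*d) * x  ->  sigma_f = 4 * tau * x / d
sigma_f = 4 * 31 * 125.1 / 14.1 = 1100.2 MPa

1100.2 MPa


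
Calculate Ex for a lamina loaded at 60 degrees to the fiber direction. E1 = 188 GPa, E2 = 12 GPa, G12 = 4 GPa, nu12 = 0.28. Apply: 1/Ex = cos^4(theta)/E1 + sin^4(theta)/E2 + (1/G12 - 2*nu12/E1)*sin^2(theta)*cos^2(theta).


cos^4(60) = 0.0625, sin^4(60) = 0.5625, sin^2(60)*cos^2(60) = 0.1875
1/G12 - 2*nu12/E1 = 1/4 - 2*0.28/188 = 0.247021 GPa^-1
1/Ex = 0.0625/188 + 0.5625/12 + 0.247021*0.1875 = 0.0935239 GPa^-1
Ex = 10.69 GPa

10.69 GPa


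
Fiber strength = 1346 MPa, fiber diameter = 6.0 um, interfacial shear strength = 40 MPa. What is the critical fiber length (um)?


Lc = sigma_f * d / (2 * tau_i) = 1346 * 6.0 / (2 * 40) = 101.0 um

101.0 um


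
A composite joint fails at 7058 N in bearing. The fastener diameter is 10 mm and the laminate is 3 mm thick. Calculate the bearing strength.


sigma_br = F/(d*h) = 7058/(10*3) = 235.3 MPa

235.3 MPa


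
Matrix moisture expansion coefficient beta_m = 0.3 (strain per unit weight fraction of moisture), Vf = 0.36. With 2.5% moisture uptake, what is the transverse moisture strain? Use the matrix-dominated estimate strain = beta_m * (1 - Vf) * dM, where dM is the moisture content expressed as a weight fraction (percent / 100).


dM = 2.5/100 = 0.025
strain = beta_m * (1-Vf) * dM = 0.3 * 0.64 * 0.025 = 0.0048

0.0048


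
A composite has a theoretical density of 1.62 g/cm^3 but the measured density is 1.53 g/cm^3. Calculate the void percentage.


Void% = (rho_theo - rho_actual)/rho_theo * 100 = (1.62 - 1.53)/1.62 * 100 = 5.56%

5.56%


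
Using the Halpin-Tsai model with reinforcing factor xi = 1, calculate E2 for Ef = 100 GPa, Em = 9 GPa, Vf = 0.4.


eta = (Ef/Em - 1)/(Ef/Em + xi) = (11.1111 - 1)/(11.1111 + 1) = 0.8349
E2 = Em*(1+xi*eta*Vf)/(1-eta*Vf) = 18.02 GPa

18.02 GPa


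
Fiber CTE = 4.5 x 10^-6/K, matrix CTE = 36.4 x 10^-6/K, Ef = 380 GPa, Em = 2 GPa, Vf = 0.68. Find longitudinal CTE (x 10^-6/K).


E1 = Ef*Vf + Em*(1-Vf) = 259.04
alpha_1 = (alpha_f*Ef*Vf + alpha_m*Em*(1-Vf))/E1 = 4.58 x 10^-6/K

4.58 x 10^-6/K


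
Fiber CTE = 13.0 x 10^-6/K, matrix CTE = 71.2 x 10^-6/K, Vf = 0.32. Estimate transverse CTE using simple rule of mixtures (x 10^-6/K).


alpha_2 = alpha_f*Vf + alpha_m*(1-Vf) = 13.0*0.32 + 71.2*0.68 = 52.6 x 10^-6/K

52.6 x 10^-6/K


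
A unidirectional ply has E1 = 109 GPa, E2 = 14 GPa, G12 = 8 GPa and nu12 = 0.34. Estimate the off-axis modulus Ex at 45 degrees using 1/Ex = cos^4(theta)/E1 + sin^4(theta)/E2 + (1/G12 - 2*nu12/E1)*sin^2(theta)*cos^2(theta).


cos^4(45) = 0.25, sin^4(45) = 0.25, sin^2(45)*cos^2(45) = 0.25
1/G12 - 2*nu12/E1 = 1/8 - 2*0.34/109 = 0.118761 GPa^-1
1/Ex = 0.25/109 + 0.25/14 + 0.118761*0.25 = 0.0498411 GPa^-1
Ex = 20.06 GPa

20.06 GPa


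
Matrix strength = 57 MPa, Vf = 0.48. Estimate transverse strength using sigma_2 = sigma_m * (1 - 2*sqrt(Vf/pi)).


factor = 1 - 2*sqrt(0.48/pi) = 0.2182
sigma_2 = 57 * 0.2182 = 12.44 MPa

12.44 MPa


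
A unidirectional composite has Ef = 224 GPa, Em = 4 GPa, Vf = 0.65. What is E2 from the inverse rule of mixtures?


1/E2 = Vf/Ef + (1-Vf)/Em = 0.65/224 + 0.35/4
E2 = 11.06 GPa

11.06 GPa


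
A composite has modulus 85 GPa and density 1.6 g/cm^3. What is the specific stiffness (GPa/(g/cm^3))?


Specific stiffness = E/rho = 85/1.6 = 53.1 GPa/(g/cm^3)

53.1 GPa/(g/cm^3)


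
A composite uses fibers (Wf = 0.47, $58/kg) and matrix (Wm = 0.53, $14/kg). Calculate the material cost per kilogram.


Cost = cost_f*Wf + cost_m*Wm = 58*0.47 + 14*0.53 = $34.68/kg

$34.68/kg


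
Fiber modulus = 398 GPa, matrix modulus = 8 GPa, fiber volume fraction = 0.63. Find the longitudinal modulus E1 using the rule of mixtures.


E1 = Ef*Vf + Em*(1-Vf) = 398*0.63 + 8*0.37 = 253.7 GPa

253.7 GPa


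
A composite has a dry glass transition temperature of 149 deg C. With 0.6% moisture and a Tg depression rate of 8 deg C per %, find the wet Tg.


Tg_wet = Tg_dry - k*moisture = 149 - 8*0.6 = 144.2 deg C

144.2 deg C


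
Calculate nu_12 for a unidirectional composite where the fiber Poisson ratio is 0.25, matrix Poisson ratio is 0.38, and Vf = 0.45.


nu_12 = nu_f*Vf + nu_m*(1-Vf) = 0.25*0.45 + 0.38*0.55 = 0.3215

0.3215


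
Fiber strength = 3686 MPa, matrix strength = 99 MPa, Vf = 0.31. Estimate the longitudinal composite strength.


sigma_1 = sigma_f*Vf + sigma_m*(1-Vf) = 3686*0.31 + 99*0.69 = 1211.0 MPa

1211.0 MPa


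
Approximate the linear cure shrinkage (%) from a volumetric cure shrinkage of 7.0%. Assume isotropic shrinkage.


Linear shrinkage ≈ vol_shrink/3 = 7.0/3 = 2.333%

2.333%


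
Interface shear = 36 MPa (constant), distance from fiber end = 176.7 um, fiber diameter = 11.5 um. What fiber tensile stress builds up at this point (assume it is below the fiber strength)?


Force balance: sigma_f * (pi*d^2/4) = tau * (pi*d) * x  ->  sigma_f = 4 * tau * x / d
sigma_f = 4 * 36 * 176.7 / 11.5 = 2212.6 MPa

2212.6 MPa


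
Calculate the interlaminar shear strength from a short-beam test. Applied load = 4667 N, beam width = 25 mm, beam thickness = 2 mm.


ILSS = 3F/(4bh) = 3*4667/(4*25*2) = 70.01 MPa

70.01 MPa


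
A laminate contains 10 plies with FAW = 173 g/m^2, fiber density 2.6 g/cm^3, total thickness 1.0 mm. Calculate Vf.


Vf = n * FAW / (rho_f * h * 1000) = 10 * 173 / (2.6 * 1.0 * 1000) = 0.6654

0.6654


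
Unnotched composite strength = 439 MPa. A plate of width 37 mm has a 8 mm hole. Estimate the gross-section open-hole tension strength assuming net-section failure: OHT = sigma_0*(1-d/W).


OHT = sigma_0*(1-d/W) = 439*(1-8/37) = 344.1 MPa

344.1 MPa


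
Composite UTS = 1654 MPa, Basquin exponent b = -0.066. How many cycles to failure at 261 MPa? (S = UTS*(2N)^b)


N = 0.5 * (S/UTS)^(1/b) = 0.5 * (261/1654)^(1/-0.066) = 7.0615e+11 cycles

7.0615e+11 cycles


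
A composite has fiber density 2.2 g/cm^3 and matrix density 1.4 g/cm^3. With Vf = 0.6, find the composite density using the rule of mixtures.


rho_c = rho_f*Vf + rho_m*(1-Vf) = 2.2*0.6 + 1.4*0.4 = 1.88 g/cm^3

1.88 g/cm^3


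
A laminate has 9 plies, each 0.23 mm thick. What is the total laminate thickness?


h = n * t_ply = 9 * 0.23 = 2.07 mm

2.07 mm
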